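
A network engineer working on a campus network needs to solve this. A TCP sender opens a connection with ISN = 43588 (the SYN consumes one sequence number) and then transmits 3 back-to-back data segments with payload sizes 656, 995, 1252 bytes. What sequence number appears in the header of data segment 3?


The SYN occupies sequence number ISN = 43588, so the first data byte is ISN + 1 = 43589.
SEQ of data segment i = (ISN + 1) + sum of payload sizes of segments 1..i-1.
Segment 1: SEQ = 43589, payload = 656 bytes
Segment 2: SEQ = 44245, payload = 995 bytes
Segment 3: SEQ = 45240, payload = 1252 bytes
SEQ of segment 3 = 43589 + 656 + 995 = 45240

45240


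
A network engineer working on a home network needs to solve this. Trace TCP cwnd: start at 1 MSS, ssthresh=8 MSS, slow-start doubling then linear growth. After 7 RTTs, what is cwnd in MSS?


RTT 0: cwnd = 1 MSS (initial)
RTT 1: cwnd = 2 MSS (slow start, doubled)
RTT 2: cwnd = 4 MSS (slow start, doubled)
RTT 3: cwnd = 8 MSS (slow start, doubled)
RTT 4: cwnd = 9 MSS (congestion avoidance, +1)
RTT 5: cwnd = 10 MSS (congestion avoidance, +1)
RTT 6: cwnd = 11 MSS (congestion avoidance, +1)
RTT 7: cwnd = 12 MSS (congestion avoidance, +1)

12


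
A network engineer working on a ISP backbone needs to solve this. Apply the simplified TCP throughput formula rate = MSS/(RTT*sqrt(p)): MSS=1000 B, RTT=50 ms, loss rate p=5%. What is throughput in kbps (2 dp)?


Given: MSS = 1000 bytes, RTT = 50 ms, loss = 5%
RTT in seconds = 50 / 1000 = 0.05
Loss rate = 5% = 0.05
sqrt(loss) = sqrt(0.05) = 0.223606797750
Throughput (bytes/s) = 1000 / (0.05 * 0.223606797750) = 89442.7191
Throughput (kbps) = 89442.7191 * 8 / 1000 = 715.541753 -> 715.54 kbps (2 dp)

715.54


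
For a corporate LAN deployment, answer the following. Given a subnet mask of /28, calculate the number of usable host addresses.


Given: subnet mask /28
Host bits = 32 - 28 = 4
Total addresses = 2^4 = 16
Usable hosts = 16 - 2 (network + broadcast) = 14

14


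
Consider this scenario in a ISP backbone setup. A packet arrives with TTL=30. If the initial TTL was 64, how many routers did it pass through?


Given: initial TTL = 64, received TTL = 30
Hops = initial TTL - received TTL
Hops = 64 - 30 = 34

34


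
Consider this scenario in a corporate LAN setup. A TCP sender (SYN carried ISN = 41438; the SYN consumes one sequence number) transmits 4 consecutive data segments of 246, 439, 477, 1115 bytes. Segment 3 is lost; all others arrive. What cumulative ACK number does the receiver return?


SYN uses sequence number 41438; first data byte = ISN + 1 = 41439.
Segment 1: SEQ = 41439, len = 246 B, covers [41439, 41684]
Segment 2: SEQ = 41685, len = 439 B, covers [41685, 42123]
Segment 3: SEQ = 42124, len = 477 B, covers [42124, 42600] [LOST]
Segment 4: SEQ = 42601, len = 1115 B, covers [42601, 43715]
In-order data received: bytes [41439, 42123] (segments 1..2).
Segment 3 missing -> gap begins at byte 42124; later segments buffered out of order.
Cumulative ACK = next expected in-order byte = 41439 + 246 + 439 = 42124

42124


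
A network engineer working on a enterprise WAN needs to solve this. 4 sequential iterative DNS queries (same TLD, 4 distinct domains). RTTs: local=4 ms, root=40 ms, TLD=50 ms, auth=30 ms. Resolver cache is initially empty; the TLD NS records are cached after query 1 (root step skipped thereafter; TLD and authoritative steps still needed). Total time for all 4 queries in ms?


Lookup 1 (cold cache): local + root + TLD + auth = 4 + 40 + 50 + 30 = 124 ms
Lookups 2..4 (TLD NS cached -> skip root; new domain -> still ask TLD and auth): local + TLD + auth = 4 + 50 + 30 = 84 ms each
Remaining 3 lookups: 3 * 84 = 252 ms
Total = 124 + 252 = 376 ms

376


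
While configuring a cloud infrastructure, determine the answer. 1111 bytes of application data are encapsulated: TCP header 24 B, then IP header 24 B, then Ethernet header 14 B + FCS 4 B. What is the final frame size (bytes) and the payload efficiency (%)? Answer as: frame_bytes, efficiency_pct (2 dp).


TCP segment = 1111 + 24 = 1135 B
IP packet = 1135 + 24 = 1159 B
Ethernet frame = 1159 + 14 + 4 = 1177 B
Efficiency = app / frame = 1111 / 1177 = 0.943925 = 94.3925% -> 94.39% (2 dp)

1177, 94.39


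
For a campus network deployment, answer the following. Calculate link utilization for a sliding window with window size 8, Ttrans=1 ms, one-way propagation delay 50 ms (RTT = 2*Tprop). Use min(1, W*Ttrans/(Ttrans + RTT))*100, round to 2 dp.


Given: W = 8, Ttrans = 1 ms, RTT = 100 ms (= 2 * Tprop, Tprop = 50 ms)
Cycle time = Ttrans + RTT = 1 + 100 = 101 ms (first packet sent until its ACK returns)
W * Ttrans = 8 * 1 = 8 ms of sending per cycle
W * Ttrans / (Ttrans + RTT) = 8 / 101 = 0.079208
U = min(1, 0.079208) = 0.079208
U% = 7.92%

7.92


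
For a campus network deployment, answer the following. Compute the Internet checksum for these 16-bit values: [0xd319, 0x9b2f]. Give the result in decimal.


Given words: [0xd319, 0x9b2f]
Step 1: Sum all words
Raw sum = 54041 + 39727 = 93768
Step 2: Fold carry: (28232 + 1) = 28233
One's complement = ~28233 & 0xFFFF = 37302

37302


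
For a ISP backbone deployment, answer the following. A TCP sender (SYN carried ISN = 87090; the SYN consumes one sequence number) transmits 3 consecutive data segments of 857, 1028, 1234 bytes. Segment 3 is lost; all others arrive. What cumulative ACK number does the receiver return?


SYN uses sequence number 87090; first data byte = ISN + 1 = 87091.
Segment 1: SEQ = 87091, len = 857 B, covers [87091, 87947]
Segment 2: SEQ = 87948, len = 1028 B, covers [87948, 88975]
Segment 3: SEQ = 88976, len = 1234 B, covers [88976, 90209] [LOST]
In-order data received: bytes [87091, 88975] (segments 1..2).
Segment 3 missing -> gap begins at byte 88976.
Cumulative ACK = next expected in-order byte = 87091 + 857 + 1028 = 88976

88976


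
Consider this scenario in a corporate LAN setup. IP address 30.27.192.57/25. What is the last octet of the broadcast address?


Given: IP = 30.27.192.57, prefix = /25
Host bits = 32 - 25 = 7
Network last octet = 57 AND mask = 0
Host part size = 2^7 - 1 = 127
Broadcast last octet = 0 OR 127 = 127

127


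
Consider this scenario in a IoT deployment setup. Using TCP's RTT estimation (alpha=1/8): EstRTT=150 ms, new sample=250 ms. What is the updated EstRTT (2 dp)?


Given: EstRTT = 150 ms, SampleRTT = 250 ms, alpha = 1/8
New EstRTT = (1 - alpha) * EstRTT + alpha * SampleRTT
(7/8) * 150 = 131.25
(1/8) * 250 = 31.25
New EstRTT = 131.25 + 31.25 = 162.5 ms -> 162.50 ms (2 dp)

162.50


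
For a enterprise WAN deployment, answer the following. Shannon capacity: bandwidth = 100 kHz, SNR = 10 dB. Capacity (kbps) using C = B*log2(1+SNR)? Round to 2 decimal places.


Given: B = 100 kHz, SNR = 10 dB
SNR linear = 10^(10/10) = 10
1 + SNR = 11
log2(11) = 3.4594316186
C = 100 * 1000 * 3.4594316186 = 345943.1619 bps
C = 345.943162 kbps -> 345.94 kbps (2 dp)

345.94


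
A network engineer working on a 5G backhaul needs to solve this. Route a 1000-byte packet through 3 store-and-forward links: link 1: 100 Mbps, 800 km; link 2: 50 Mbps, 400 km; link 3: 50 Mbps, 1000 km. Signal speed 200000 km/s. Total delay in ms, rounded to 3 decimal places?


Packet = 1000 bytes = 8000 bits. Store-and-forward: sum (t_trans + t_prop) per link.
Link 1: t_trans = 8000/(100*10^6) s = 0.0800 ms; t_prop = 800/200000 s = 4.0000 ms; subtotal = 4.0800 ms
Link 2: t_trans = 8000/(50*10^6) s = 0.1600 ms; t_prop = 400/200000 s = 2.0000 ms; subtotal = 2.1600 ms
Link 3: t_trans = 8000/(50*10^6) s = 0.1600 ms; t_prop = 1000/200000 s = 5.0000 ms; subtotal = 5.1600 ms
End-to-end = 4.0800 + 2.1600 + 5.1600 = 11.4000 ms -> 11.400 ms (3 dp)

11.400


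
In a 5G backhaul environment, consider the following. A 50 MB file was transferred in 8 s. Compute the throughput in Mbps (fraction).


Given: file = 50 MB, time = 8 s
File in Mb = 50 * 8 = 400 Mb
Throughput = 400 / 8 Mbps
Throughput = 50 Mbps

50


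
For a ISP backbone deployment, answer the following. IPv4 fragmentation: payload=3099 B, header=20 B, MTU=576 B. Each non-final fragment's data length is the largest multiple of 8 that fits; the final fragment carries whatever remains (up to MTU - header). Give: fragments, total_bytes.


Max data per non-final fragment = floor((MTU - header)/8)*8 = floor((576 - 20)/8)*8 = floor(556/8)*8 = 552 B
Final fragment needs no 8-byte alignment: it can carry up to MTU - header = 556 B
Non-final fragments needed = ceil((payload - 556) / 552) = ceil(2543/552) = ceil(4.6069) = 5
Number of fragments = 5 + 1 = 6
Fragment sizes (data): 5 * 552 B + 339 B (last, 339 <= 556 OK)
Total bytes sent = payload + n_frags * header = 3099 + 6*20 = 3099 + 120 = 3219 B

6, 3219


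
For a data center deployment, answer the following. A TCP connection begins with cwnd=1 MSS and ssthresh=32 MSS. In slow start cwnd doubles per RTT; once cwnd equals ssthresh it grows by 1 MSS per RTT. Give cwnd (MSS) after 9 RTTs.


RTT 0: cwnd = 1 MSS (initial)
RTT 1: cwnd = 2 MSS (slow start, doubled)
RTT 2: cwnd = 4 MSS (slow start, doubled)
RTT 3: cwnd = 8 MSS (slow start, doubled)
RTT 4: cwnd = 16 MSS (slow start, doubled)
RTT 5: cwnd = 32 MSS (slow start, doubled)
RTT 6: cwnd = 33 MSS (congestion avoidance, +1)
RTT 7: cwnd = 34 MSS (congestion avoidance, +1)
RTT 8: cwnd = 35 MSS (congestion avoidance, +1)
RTT 9: cwnd = 36 MSS (congestion avoidance, +1)

36


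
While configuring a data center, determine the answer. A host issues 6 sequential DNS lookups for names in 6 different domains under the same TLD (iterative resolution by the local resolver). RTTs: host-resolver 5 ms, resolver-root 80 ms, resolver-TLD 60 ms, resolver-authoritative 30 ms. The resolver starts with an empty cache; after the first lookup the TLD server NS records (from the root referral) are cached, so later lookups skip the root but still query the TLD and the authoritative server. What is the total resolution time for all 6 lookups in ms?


Lookup 1 (cold cache): local + root + TLD + auth = 5 + 80 + 60 + 30 = 175 ms
Lookups 2..6 (TLD NS cached -> skip root; new domain -> still ask TLD and auth): local + TLD + auth = 5 + 60 + 30 = 95 ms each
Remaining 5 lookups: 5 * 95 = 475 ms
Total = 175 + 475 = 650 ms

650


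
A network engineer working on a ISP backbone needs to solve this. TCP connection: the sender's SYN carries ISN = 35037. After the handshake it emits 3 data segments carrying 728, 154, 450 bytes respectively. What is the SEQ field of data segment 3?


The SYN occupies sequence number ISN = 35037, so the first data byte is ISN + 1 = 35038.
SEQ of data segment i = (ISN + 1) + sum of payload sizes of segments 1..i-1.
Segment 1: SEQ = 35038, payload = 728 bytes
Segment 2: SEQ = 35766, payload = 154 bytes
Segment 3: SEQ = 35920, payload = 450 bytes
SEQ of segment 3 = 35038 + 728 + 154 = 35920

35920


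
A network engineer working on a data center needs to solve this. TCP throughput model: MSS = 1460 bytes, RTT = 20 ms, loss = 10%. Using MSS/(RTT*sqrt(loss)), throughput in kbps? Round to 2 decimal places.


Given: MSS = 1460 bytes, RTT = 20 ms, loss = 10%
RTT in seconds = 20 / 1000 = 0.02
Loss rate = 10% = 0.1
sqrt(loss) = sqrt(0.1) = 0.316227766017
Throughput (bytes/s) = 1460 / (0.02 * 0.316227766017) = 230846.2692
Throughput (kbps) = 230846.2692 * 8 / 1000 = 1846.770154 -> 1846.77 kbps (2 dp)

1846.77


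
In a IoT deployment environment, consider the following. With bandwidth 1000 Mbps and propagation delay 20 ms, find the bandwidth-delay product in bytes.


Given: bandwidth = 1000 Mbps, delay = 20 ms
BDP in bits = 1000 * 10^6 * 20 / 1000
BDP in bits = 20000000
BDP in bytes = 20000000 / 8 = 2500000

2500000


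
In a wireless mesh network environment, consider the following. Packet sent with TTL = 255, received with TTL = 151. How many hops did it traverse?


Given: initial TTL = 255, received TTL = 151
Hops = initial TTL - received TTL
Hops = 255 - 151 = 104

104


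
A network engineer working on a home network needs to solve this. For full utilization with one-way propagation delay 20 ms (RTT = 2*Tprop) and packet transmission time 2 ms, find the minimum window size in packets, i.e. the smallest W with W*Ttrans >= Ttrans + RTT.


Given: Ttrans = 2 ms, RTT = 40 ms (= 2 * Tprop, Tprop = 20 ms)
Time until first ACK returns = Ttrans + RTT = 2 + 40 = 42 ms
Need W * Ttrans >= Ttrans + RTT  ->  W >= (Ttrans + RTT) / Ttrans
(Ttrans + RTT) / Ttrans = 42 / 2 = 21
W_min = ceil(21) = 21

21


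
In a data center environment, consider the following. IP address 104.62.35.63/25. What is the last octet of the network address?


Given: IP = 104.62.35.63, prefix = /25
Subnet mask = 255.255.255.128
Last octet of IP: 63
Last octet of mask: 128
Network last octet = 63 AND 128 = 0

0


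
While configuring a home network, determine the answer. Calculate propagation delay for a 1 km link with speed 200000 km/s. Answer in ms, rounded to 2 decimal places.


Given: distance = 1 km, speed = 200000 km/s
Delay = distance / speed = 1 / 200000 seconds
Delay in ms = 1 * 1000 / 200000
Delay = 0.0050 ms
Rounded to 2 dp = 0.01 ms

0.01


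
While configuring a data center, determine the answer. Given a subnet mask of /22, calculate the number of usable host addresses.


Given: subnet mask /22
Host bits = 32 - 22 = 10
Total addresses = 2^10 = 1024
Usable hosts = 1024 - 2 (network + broadcast) = 1022

1022


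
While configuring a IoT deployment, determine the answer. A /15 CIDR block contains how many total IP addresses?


Given: CIDR prefix /15
Host bits = 32 - 15 = 17
Total addresses = 2^17 = 131072

131072


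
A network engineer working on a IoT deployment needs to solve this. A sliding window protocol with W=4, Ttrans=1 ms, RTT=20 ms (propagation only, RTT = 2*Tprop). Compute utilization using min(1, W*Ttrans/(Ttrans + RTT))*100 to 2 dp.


Given: W = 4, Ttrans = 1 ms, RTT = 20 ms (= 2 * Tprop, Tprop = 10 ms)
Cycle time = Ttrans + RTT = 1 + 20 = 21 ms (first packet sent until its ACK returns)
W * Ttrans = 4 * 1 = 4 ms of sending per cycle
W * Ttrans / (Ttrans + RTT) = 4 / 21 = 0.190476
U = min(1, 0.190476) = 0.190476
U% = 19.05%

19.05


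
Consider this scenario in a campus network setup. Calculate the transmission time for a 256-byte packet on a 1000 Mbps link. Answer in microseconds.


Given: packet = 256 bytes, bandwidth = 1000 Mbps
Packet in bits = 256 * 8 = 2048 bits
Bandwidth = 1000 * 10^6 = 1000000000 bps
Time = 2048 / 1000000000 seconds
Time in us = 2048 * 10^6 / 1000000000 = 2.048

2.048


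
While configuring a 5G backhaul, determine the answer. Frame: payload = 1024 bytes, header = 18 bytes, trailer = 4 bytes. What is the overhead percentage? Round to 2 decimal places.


Given: payload = 1024 B, header = 18 B, trailer = 4 B
Overhead bytes = header + trailer = 18 + 4 = 22
Total frame = payload + overhead = 1024 + 22 = 1046
Overhead % = 22 / 1046 * 100 = 2.1033% -> 2.10% (2 dp)

2.10


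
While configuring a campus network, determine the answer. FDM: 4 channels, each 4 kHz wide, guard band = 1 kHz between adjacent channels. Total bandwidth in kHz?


Given: 4 channels, 4 kHz each, guard = 1 kHz
Channel bandwidth = 4 * 4 = 16 kHz
Guard bands = 3 gaps * 1 kHz = 3 kHz
Total = 16 + 3 = 19 kHz

19


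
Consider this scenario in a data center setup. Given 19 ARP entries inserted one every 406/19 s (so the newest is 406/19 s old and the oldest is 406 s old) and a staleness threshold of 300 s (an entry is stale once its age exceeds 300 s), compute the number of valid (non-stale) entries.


Ages are k * 406/19 s for k = 1..19 (spacing = 21.3684 s).
Entry k is valid iff k * 406/19 <= 300 iff k <= 19 * 300 / 406 = 14.0394
n_valid = floor(14.0394) = 14
(n_stale = 19 - 14 = 5)

14


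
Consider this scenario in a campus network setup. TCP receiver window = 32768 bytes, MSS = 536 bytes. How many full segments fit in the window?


Given: RWND = 32768 bytes, MSS = 536 bytes
Full segments = floor(RWND / MSS)
Full segments = floor(32768 / 536)
Full segments = floor(61.1343) = 61

61


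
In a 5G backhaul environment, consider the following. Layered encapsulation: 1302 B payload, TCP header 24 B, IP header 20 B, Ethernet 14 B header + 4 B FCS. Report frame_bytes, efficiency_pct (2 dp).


TCP segment = 1302 + 24 = 1326 B
IP packet = 1326 + 20 = 1346 B
Ethernet frame = 1346 + 14 + 4 = 1364 B
Efficiency = app / frame = 1302 / 1364 = 0.954545 = 95.4545% -> 95.45% (2 dp)

1364, 95.45


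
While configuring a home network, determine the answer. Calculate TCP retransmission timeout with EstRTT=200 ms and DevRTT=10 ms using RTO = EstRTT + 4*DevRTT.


Given: EstRTT = 200 ms, DevRTT = 10 ms
Timeout = EstRTT + 4 * DevRTT
4 * DevRTT = 4 * 10 = 40
Timeout = 200 + 40 = 240 ms

240


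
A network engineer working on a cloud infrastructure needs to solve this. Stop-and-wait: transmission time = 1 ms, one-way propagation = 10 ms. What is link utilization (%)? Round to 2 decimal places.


Given: Ttrans = 1 ms, Tprop = 10 ms
RTT = 2 * Tprop = 2 * 10 = 20 ms
U = Ttrans / (Ttrans + RTT)
U = 1 / (1 + 20)
U = 1 / 21 = 0.047619
U% = 4.76%

4.76


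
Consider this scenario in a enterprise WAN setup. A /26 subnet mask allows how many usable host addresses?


Given: subnet mask /26
Host bits = 32 - 26 = 6
Total addresses = 2^6 = 64
Usable hosts = 64 - 2 (network + broadcast) = 62

62


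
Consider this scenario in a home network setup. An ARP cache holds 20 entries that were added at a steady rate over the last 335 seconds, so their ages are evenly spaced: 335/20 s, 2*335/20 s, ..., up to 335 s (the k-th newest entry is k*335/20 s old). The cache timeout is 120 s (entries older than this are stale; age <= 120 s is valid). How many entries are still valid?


Ages are k * 335/20 s for k = 1..20 (spacing = 16.7500 s).
Entry k is valid iff k * 335/20 <= 120 iff k <= 20 * 120 / 335 = 7.1642
n_valid = floor(7.1642) = 7
(n_stale = 20 - 7 = 13)

7


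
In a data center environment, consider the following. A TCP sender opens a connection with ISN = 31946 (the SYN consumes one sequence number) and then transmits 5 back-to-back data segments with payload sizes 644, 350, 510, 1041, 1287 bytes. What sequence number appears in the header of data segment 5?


The SYN occupies sequence number ISN = 31946, so the first data byte is ISN + 1 = 31947.
SEQ of data segment i = (ISN + 1) + sum of payload sizes of segments 1..i-1.
Segment 1: SEQ = 31947, payload = 644 bytes
Segment 2: SEQ = 32591, payload = 350 bytes
Segment 3: SEQ = 32941, payload = 510 bytes
Segment 4: SEQ = 33451, payload = 1041 bytes
Segment 5: SEQ = 34492, payload = 1287 bytes
SEQ of segment 5 = 31947 + 644 + 350 + 510 + 1041 = 34492

34492


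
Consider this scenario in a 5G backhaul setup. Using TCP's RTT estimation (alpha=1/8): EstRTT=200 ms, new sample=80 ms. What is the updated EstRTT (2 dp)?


Given: EstRTT = 200 ms, SampleRTT = 80 ms, alpha = 1/8
New EstRTT = (1 - alpha) * EstRTT + alpha * SampleRTT
(7/8) * 200 = 175
(1/8) * 80 = 10
New EstRTT = 175 + 10 = 185 ms -> 185.00 ms (2 dp)

185.00


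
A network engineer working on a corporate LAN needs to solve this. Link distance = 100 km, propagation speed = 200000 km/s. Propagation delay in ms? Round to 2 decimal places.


Given: distance = 100 km, speed = 200000 km/s
Delay = distance / speed = 100 / 200000 seconds
Delay in ms = 100 * 1000 / 200000
Delay = 0.5000 ms
Rounded to 2 dp = 0.50 ms

0.50


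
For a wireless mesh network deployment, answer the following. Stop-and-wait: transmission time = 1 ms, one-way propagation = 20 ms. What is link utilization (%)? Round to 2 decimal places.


Given: Ttrans = 1 ms, Tprop = 20 ms
RTT = 2 * Tprop = 2 * 20 = 40 ms
U = Ttrans / (Ttrans + RTT)
U = 1 / (1 + 40)
U = 1 / 41 = 0.02439
U% = 2.44%

2.44


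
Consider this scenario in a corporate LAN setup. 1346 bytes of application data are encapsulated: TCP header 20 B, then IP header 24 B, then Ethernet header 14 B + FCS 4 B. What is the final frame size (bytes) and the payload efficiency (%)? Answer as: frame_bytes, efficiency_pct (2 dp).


TCP segment = 1346 + 20 = 1366 B
IP packet = 1366 + 24 = 1390 B
Ethernet frame = 1390 + 14 + 4 = 1408 B
Efficiency = app / frame = 1346 / 1408 = 0.955966 = 95.5966% -> 95.60% (2 dp)

1408, 95.60


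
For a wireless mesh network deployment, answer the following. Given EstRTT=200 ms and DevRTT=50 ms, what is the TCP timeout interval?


Given: EstRTT = 200 ms, DevRTT = 50 ms
Timeout = EstRTT + 4 * DevRTT
4 * DevRTT = 4 * 50 = 200
Timeout = 200 + 200 = 400 ms

400


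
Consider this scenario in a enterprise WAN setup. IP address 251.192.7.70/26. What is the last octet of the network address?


Given: IP = 251.192.7.70, prefix = /26
Subnet mask = 255.255.255.192
Last octet of IP: 70
Last octet of mask: 192
Network last octet = 70 AND 192 = 64

64


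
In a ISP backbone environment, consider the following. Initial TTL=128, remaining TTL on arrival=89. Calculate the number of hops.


Given: initial TTL = 128, received TTL = 89
Hops = initial TTL - received TTL
Hops = 128 - 89 = 39

39


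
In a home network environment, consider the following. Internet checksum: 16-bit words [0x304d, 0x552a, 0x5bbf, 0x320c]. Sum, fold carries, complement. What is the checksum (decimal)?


Given words: [0x304d, 0x552a, 0x5bbf, 0x320c]
Step 1: Sum all words
Raw sum = 12365 + 21802 + 23487 + 12812 = 70466
Step 2: Fold carry: (4930 + 1) = 4931
One's complement = ~4931 & 0xFFFF = 60604

60604


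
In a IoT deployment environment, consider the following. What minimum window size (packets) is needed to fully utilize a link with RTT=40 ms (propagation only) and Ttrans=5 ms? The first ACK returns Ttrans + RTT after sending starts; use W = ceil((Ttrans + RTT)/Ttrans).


Given: Ttrans = 5 ms, RTT = 40 ms (= 2 * Tprop, Tprop = 20 ms)
Time until first ACK returns = Ttrans + RTT = 5 + 40 = 45 ms
Need W * Ttrans >= Ttrans + RTT  ->  W >= (Ttrans + RTT) / Ttrans
(Ttrans + RTT) / Ttrans = 45 / 5 = 9
W_min = ceil(9) = 9

9


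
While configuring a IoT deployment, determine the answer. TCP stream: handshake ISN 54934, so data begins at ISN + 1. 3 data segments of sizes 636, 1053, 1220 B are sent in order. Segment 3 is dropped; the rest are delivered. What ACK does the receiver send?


SYN uses sequence number 54934; first data byte = ISN + 1 = 54935.
Segment 1: SEQ = 54935, len = 636 B, covers [54935, 55570]
Segment 2: SEQ = 55571, len = 1053 B, covers [55571, 56623]
Segment 3: SEQ = 56624, len = 1220 B, covers [56624, 57843] [LOST]
In-order data received: bytes [54935, 56623] (segments 1..2).
Segment 3 missing -> gap begins at byte 56624.
Cumulative ACK = next expected in-order byte = 54935 + 636 + 1053 = 56624

56624


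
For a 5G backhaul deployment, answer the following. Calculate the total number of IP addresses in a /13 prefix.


Given: CIDR prefix /13
Host bits = 32 - 13 = 19
Total addresses = 2^19 = 524288

524288


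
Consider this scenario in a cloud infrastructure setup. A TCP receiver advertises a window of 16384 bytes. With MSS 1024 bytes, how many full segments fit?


Given: RWND = 16384 bytes, MSS = 1024 bytes
Full segments = floor(RWND / MSS)
Full segments = floor(16384 / 1024)
Full segments = floor(16.0) = 16

16


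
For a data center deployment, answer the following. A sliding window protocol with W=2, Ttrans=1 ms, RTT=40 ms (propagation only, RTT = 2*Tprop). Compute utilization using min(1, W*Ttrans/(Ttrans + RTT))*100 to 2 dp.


Given: W = 2, Ttrans = 1 ms, RTT = 40 ms (= 2 * Tprop, Tprop = 20 ms)
Cycle time = Ttrans + RTT = 1 + 40 = 41 ms (first packet sent until its ACK returns)
W * Ttrans = 2 * 1 = 2 ms of sending per cycle
W * Ttrans / (Ttrans + RTT) = 2 / 41 = 0.048780
U = min(1, 0.048780) = 0.048780
U% = 4.88%

4.88


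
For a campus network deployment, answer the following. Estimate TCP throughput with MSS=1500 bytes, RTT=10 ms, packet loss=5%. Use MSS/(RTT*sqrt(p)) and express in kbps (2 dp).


Given: MSS = 1500 bytes, RTT = 10 ms, loss = 5%
RTT in seconds = 10 / 1000 = 0.01
Loss rate = 5% = 0.05
sqrt(loss) = sqrt(0.05) = 0.223606797750
Throughput (bytes/s) = 1500 / (0.01 * 0.223606797750) = 670820.3932
Throughput (kbps) = 670820.3932 * 8 / 1000 = 5366.563146 -> 5366.56 kbps (2 dp)

5366.56


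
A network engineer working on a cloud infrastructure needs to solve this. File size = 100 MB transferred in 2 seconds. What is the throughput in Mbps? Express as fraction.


Given: file = 100 MB, time = 2 s
File in Mb = 100 * 8 = 800 Mb
Throughput = 800 / 2 Mbps
Throughput = 400 Mbps

400


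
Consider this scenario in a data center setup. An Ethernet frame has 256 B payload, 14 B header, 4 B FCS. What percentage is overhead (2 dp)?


Given: payload = 256 B, header = 14 B, trailer = 4 B
Overhead bytes = header + trailer = 14 + 4 = 18
Total frame = payload + overhead = 256 + 18 = 274
Overhead % = 18 / 274 * 100 = 6.5693% -> 6.57% (2 dp)

6.57


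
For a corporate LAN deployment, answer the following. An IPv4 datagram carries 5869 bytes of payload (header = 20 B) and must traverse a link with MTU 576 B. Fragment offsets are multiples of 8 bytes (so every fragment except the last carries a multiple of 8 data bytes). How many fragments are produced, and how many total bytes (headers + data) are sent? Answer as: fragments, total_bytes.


Max data per non-final fragment = floor((MTU - header)/8)*8 = floor((576 - 20)/8)*8 = floor(556/8)*8 = 552 B
Final fragment needs no 8-byte alignment: it can carry up to MTU - header = 556 B
Non-final fragments needed = ceil((payload - 556) / 552) = ceil(5313/552) = ceil(9.6250) = 10
Number of fragments = 10 + 1 = 11
Fragment sizes (data): 10 * 552 B + 349 B (last, 349 <= 556 OK)
Total bytes sent = payload + n_frags * header = 5869 + 11*20 = 5869 + 220 = 6089 B

11, 6089


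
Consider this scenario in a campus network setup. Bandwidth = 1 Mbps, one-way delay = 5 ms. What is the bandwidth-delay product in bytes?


Given: bandwidth = 1 Mbps, delay = 5 ms
BDP in bits = 1 * 10^6 * 5 / 1000
BDP in bits = 5000
BDP in bytes = 5000 / 8 = 625

625


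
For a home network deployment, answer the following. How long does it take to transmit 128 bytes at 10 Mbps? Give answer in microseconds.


Given: packet = 128 bytes, bandwidth = 10 Mbps
Packet in bits = 128 * 8 = 1024 bits
Bandwidth = 10 * 10^6 = 10000000 bps
Time = 1024 / 10000000 seconds
Time in us = 1024 * 10^6 / 10000000 = 102.4

102.4


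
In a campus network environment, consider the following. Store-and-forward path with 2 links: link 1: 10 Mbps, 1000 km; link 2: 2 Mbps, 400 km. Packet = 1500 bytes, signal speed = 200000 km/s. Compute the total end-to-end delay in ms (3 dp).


Packet = 1500 bytes = 12000 bits. Store-and-forward: sum (t_trans + t_prop) per link.
Link 1: t_trans = 12000/(10*10^6) s = 1.2000 ms; t_prop = 1000/200000 s = 5.0000 ms; subtotal = 6.2000 ms
Link 2: t_trans = 12000/(2*10^6) s = 6.0000 ms; t_prop = 400/200000 s = 2.0000 ms; subtotal = 8.0000 ms
End-to-end = 6.2000 + 8.0000 = 14.2000 ms -> 14.200 ms (3 dp)

14.200


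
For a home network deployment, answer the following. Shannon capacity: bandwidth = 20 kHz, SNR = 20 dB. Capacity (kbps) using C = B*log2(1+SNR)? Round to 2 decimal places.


Given: B = 20 kHz, SNR = 20 dB
SNR linear = 10^(20/10) = 100
1 + SNR = 101
log2(101) = 6.6582114828
C = 20 * 1000 * 6.6582114828 = 133164.2297 bps
C = 133.164230 kbps -> 133.16 kbps (2 dp)

133.16


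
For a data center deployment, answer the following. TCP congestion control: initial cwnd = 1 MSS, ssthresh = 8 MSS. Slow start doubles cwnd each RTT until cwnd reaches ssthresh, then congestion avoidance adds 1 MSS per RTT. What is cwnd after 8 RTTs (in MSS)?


RTT 0: cwnd = 1 MSS (initial)
RTT 1: cwnd = 2 MSS (slow start, doubled)
RTT 2: cwnd = 4 MSS (slow start, doubled)
RTT 3: cwnd = 8 MSS (slow start, doubled)
RTT 4: cwnd = 9 MSS (congestion avoidance, +1)
RTT 5: cwnd = 10 MSS (congestion avoidance, +1)
RTT 6: cwnd = 11 MSS (congestion avoidance, +1)
RTT 7: cwnd = 12 MSS (congestion avoidance, +1)
RTT 8: cwnd = 13 MSS (congestion avoidance, +1)

13


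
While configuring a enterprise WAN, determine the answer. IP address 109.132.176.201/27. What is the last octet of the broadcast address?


Given: IP = 109.132.176.201, prefix = /27
Host bits = 32 - 27 = 5
Network last octet = 201 AND mask = 192
Host part size = 2^5 - 1 = 31
Broadcast last octet = 192 OR 31 = 223

223


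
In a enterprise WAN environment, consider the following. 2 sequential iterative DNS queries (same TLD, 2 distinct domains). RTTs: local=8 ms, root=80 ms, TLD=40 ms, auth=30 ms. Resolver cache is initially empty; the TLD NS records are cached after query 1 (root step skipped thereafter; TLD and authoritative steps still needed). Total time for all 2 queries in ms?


Lookup 1 (cold cache): local + root + TLD + auth = 8 + 80 + 40 + 30 = 158 ms
Lookups 2..2 (TLD NS cached -> skip root; new domain -> still ask TLD and auth): local + TLD + auth = 8 + 40 + 30 = 78 ms each
Remaining 1 lookups: 1 * 78 = 78 ms
Total = 158 + 78 = 236 ms

236


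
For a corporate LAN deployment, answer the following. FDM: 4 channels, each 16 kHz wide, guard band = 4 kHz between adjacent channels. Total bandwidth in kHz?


Given: 4 channels, 16 kHz each, guard = 4 kHz
Channel bandwidth = 4 * 16 = 64 kHz
Guard bands = 3 gaps * 4 kHz = 12 kHz
Total = 64 + 12 = 76 kHz

76


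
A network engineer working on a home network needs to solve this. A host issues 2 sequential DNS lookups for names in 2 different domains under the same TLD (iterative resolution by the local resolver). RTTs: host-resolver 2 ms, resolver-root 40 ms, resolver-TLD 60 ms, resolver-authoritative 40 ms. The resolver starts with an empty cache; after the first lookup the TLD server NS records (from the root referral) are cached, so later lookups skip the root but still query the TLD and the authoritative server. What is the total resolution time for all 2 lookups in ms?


Lookup 1 (cold cache): local + root + TLD + auth = 2 + 40 + 60 + 40 = 142 ms
Lookups 2..2 (TLD NS cached -> skip root; new domain -> still ask TLD and auth): local + TLD + auth = 2 + 60 + 40 = 102 ms each
Remaining 1 lookups: 1 * 102 = 102 ms
Total = 142 + 102 = 244 ms

244


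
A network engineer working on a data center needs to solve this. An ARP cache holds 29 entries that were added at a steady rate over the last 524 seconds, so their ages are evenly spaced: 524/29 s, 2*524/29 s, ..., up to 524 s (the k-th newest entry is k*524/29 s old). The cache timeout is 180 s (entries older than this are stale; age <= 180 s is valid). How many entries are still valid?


Ages are k * 524/29 s for k = 1..29 (spacing = 18.0690 s).
Entry k is valid iff k * 524/29 <= 180 iff k <= 29 * 180 / 524 = 9.9618
n_valid = floor(9.9618) = 9
(n_stale = 29 - 9 = 20)

9


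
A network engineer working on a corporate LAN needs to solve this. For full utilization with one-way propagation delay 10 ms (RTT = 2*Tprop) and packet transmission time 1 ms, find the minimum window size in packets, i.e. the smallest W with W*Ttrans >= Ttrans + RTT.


Given: Ttrans = 1 ms, RTT = 20 ms (= 2 * Tprop, Tprop = 10 ms)
Time until first ACK returns = Ttrans + RTT = 1 + 20 = 21 ms
Need W * Ttrans >= Ttrans + RTT  ->  W >= (Ttrans + RTT) / Ttrans
(Ttrans + RTT) / Ttrans = 21 / 1 = 21
W_min = ceil(21) = 21

21


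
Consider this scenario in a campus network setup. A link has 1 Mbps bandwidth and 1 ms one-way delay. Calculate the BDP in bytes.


Given: bandwidth = 1 Mbps, delay = 1 ms
BDP in bits = 1 * 10^6 * 1 / 1000
BDP in bits = 1000
BDP in bytes = 1000 / 8 = 125

125


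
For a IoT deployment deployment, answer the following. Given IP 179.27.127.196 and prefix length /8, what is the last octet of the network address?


Given: IP = 179.27.127.196, prefix = /8
Subnet mask = 255.0.0.0
Last octet of IP: 196
Last octet of mask: 0
Network last octet = 196 AND 0 = 0

0


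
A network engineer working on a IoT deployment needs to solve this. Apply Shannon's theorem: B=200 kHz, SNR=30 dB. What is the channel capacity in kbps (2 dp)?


Given: B = 200 kHz, SNR = 30 dB
SNR linear = 10^(30/10) = 1000
1 + SNR = 1001
log2(1001) = 9.9672262588
C = 200 * 1000 * 9.9672262588 = 1993445.2518 bps
C = 1993.445252 kbps -> 1993.45 kbps (2 dp)

1993.45


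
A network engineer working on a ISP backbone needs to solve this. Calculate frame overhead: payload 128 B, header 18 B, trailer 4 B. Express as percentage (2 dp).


Given: payload = 128 B, header = 18 B, trailer = 4 B
Overhead bytes = header + trailer = 18 + 4 = 22
Total frame = payload + overhead = 128 + 22 = 150
Overhead % = 22 / 150 * 100 = 14.6667% -> 14.67% (2 dp)

14.67


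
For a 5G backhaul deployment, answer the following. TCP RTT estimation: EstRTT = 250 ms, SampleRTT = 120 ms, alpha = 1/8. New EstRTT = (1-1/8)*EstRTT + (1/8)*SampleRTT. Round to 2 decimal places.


Given: EstRTT = 250 ms, SampleRTT = 120 ms, alpha = 1/8
New EstRTT = (1 - alpha) * EstRTT + alpha * SampleRTT
(7/8) * 250 = 218.75
(1/8) * 120 = 15
New EstRTT = 218.75 + 15 = 233.75 ms -> 233.75 ms (2 dp)

233.75


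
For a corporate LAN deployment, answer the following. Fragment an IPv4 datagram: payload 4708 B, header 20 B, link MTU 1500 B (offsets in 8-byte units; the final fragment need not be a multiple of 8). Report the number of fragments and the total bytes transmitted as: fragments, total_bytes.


Max data per non-final fragment = floor((MTU - header)/8)*8 = floor((1500 - 20)/8)*8 = floor(1480/8)*8 = 1480 B
Final fragment needs no 8-byte alignment: it can carry up to MTU - header = 1480 B
Non-final fragments needed = ceil((payload - 1480) / 1480) = ceil(3228/1480) = ceil(2.1811) = 3
Number of fragments = 3 + 1 = 4
Fragment sizes (data): 3 * 1480 B + 268 B (last, 268 <= 1480 OK)
Total bytes sent = payload + n_frags * header = 4708 + 4*20 = 4708 + 80 = 4788 B

4, 4788


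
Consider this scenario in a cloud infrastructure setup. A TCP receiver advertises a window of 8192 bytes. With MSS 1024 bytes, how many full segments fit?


Given: RWND = 8192 bytes, MSS = 1024 bytes
Full segments = floor(RWND / MSS)
Full segments = floor(8192 / 1024)
Full segments = floor(8.0) = 8

8


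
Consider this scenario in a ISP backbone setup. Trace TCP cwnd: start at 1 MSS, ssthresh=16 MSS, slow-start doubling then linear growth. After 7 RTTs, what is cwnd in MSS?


RTT 0: cwnd = 1 MSS (initial)
RTT 1: cwnd = 2 MSS (slow start, doubled)
RTT 2: cwnd = 4 MSS (slow start, doubled)
RTT 3: cwnd = 8 MSS (slow start, doubled)
RTT 4: cwnd = 16 MSS (slow start, doubled)
RTT 5: cwnd = 17 MSS (congestion avoidance, +1)
RTT 6: cwnd = 18 MSS (congestion avoidance, +1)
RTT 7: cwnd = 19 MSS (congestion avoidance, +1)

19


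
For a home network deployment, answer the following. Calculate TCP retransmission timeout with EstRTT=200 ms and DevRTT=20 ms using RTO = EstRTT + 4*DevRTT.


Given: EstRTT = 200 ms, DevRTT = 20 ms
Timeout = EstRTT + 4 * DevRTT
4 * DevRTT = 4 * 20 = 80
Timeout = 200 + 80 = 280 ms

280


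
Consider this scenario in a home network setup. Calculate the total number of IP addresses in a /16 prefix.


Given: CIDR prefix /16
Host bits = 32 - 16 = 16
Total addresses = 2^16 = 65536

65536


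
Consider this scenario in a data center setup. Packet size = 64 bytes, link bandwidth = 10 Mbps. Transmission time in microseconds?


Given: packet = 64 bytes, bandwidth = 10 Mbps
Packet in bits = 64 * 8 = 512 bits
Bandwidth = 10 * 10^6 = 10000000 bps
Time = 512 / 10000000 seconds
Time in us = 512 * 10^6 / 10000000 = 51.2

51.2


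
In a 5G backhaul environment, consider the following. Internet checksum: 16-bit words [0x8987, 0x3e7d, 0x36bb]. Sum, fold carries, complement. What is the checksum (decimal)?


Given words: [0x8987, 0x3e7d, 0x36bb]
Step 1: Sum all words
Raw sum = 35207 + 15997 + 14011 = 65215
One's complement = ~65215 & 0xFFFF = 320

320


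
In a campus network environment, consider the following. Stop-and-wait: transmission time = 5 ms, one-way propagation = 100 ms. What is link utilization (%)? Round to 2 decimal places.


Given: Ttrans = 5 ms, Tprop = 100 ms
RTT = 2 * Tprop = 2 * 100 = 200 ms
U = Ttrans / (Ttrans + RTT)
U = 5 / (5 + 200)
U = 5 / 205 = 0.02439
U% = 2.44%

2.44


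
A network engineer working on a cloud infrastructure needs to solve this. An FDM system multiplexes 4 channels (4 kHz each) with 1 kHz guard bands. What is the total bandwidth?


Given: 4 channels, 4 kHz each, guard = 1 kHz
Channel bandwidth = 4 * 4 = 16 kHz
Guard bands = 3 gaps * 1 kHz = 3 kHz
Total = 16 + 3 = 19 kHz

19


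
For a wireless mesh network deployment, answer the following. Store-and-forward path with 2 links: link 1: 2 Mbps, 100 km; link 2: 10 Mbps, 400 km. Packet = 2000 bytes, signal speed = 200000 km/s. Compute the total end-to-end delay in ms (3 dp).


Packet = 2000 bytes = 16000 bits. Store-and-forward: sum (t_trans + t_prop) per link.
Link 1: t_trans = 16000/(2*10^6) s = 8.0000 ms; t_prop = 100/200000 s = 0.5000 ms; subtotal = 8.5000 ms
Link 2: t_trans = 16000/(10*10^6) s = 1.6000 ms; t_prop = 400/200000 s = 2.0000 ms; subtotal = 3.6000 ms
End-to-end = 8.5000 + 3.6000 = 12.1000 ms -> 12.100 ms (3 dp)

12.100


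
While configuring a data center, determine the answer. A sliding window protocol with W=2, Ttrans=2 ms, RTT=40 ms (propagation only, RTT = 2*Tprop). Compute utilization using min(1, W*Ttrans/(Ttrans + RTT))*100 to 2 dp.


Given: W = 2, Ttrans = 2 ms, RTT = 40 ms (= 2 * Tprop, Tprop = 20 ms)
Cycle time = Ttrans + RTT = 2 + 40 = 42 ms (first packet sent until its ACK returns)
W * Ttrans = 2 * 2 = 4 ms of sending per cycle
W * Ttrans / (Ttrans + RTT) = 4 / 42 = 0.095238
U = min(1, 0.095238) = 0.095238
U% = 9.52%

9.52


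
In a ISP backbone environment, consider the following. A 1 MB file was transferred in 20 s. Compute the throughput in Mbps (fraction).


Given: file = 1 MB, time = 20 s
File in Mb = 1 * 8 = 8 Mb
Throughput = 8 / 20 Mbps
Throughput = 2/5 Mbps

2/5


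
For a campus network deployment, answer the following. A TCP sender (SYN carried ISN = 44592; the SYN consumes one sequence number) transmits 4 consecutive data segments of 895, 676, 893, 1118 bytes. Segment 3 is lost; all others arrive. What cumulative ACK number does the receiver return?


SYN uses sequence number 44592; first data byte = ISN + 1 = 44593.
Segment 1: SEQ = 44593, len = 895 B, covers [44593, 45487]
Segment 2: SEQ = 45488, len = 676 B, covers [45488, 46163]
Segment 3: SEQ = 46164, len = 893 B, covers [46164, 47056] [LOST]
Segment 4: SEQ = 47057, len = 1118 B, covers [47057, 48174]
In-order data received: bytes [44593, 46163] (segments 1..2).
Segment 3 missing -> gap begins at byte 46164; later segments buffered out of order.
Cumulative ACK = next expected in-order byte = 44593 + 895 + 676 = 46164

46164


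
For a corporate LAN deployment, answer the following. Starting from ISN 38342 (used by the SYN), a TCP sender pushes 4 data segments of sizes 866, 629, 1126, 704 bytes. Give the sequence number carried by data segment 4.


The SYN occupies sequence number ISN = 38342, so the first data byte is ISN + 1 = 38343.
SEQ of data segment i = (ISN + 1) + sum of payload sizes of segments 1..i-1.
Segment 1: SEQ = 38343, payload = 866 bytes
Segment 2: SEQ = 39209, payload = 629 bytes
Segment 3: SEQ = 39838, payload = 1126 bytes
Segment 4: SEQ = 40964, payload = 704 bytes
SEQ of segment 4 = 38343 + 866 + 629 + 1126 = 40964

40964


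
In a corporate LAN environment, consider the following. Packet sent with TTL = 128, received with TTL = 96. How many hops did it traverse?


Given: initial TTL = 128, received TTL = 96
Hops = initial TTL - received TTL
Hops = 128 - 96 = 32

32


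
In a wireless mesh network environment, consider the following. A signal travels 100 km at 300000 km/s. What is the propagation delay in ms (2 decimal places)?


Given: distance = 100 km, speed = 300000 km/s
Delay = distance / speed = 100 / 300000 seconds
Delay in ms = 100 * 1000 / 300000
Delay = 0.3333 ms
Rounded to 2 dp = 0.33 ms

0.33
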